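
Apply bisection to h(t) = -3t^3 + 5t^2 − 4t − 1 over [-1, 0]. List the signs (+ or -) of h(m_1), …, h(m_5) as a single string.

++--+

midpoint -0.5: h = 2.625 > 0 → [-0.5, 0]
midpoint -0.25: h = 0.359375 > 0 → [-0.25, 0]
midpoint -0.125: h = -0.416016 < 0 → [-0.25, -0.125]
midpoint -0.1875: h = -0.0544 < 0 → [-0.25, -0.1875]
midpoint -0.21875: h = 0.1457 > 0 → [-0.21875, -0.1875]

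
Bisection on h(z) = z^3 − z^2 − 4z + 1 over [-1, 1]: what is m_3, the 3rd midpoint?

m = 0, h(m) = 1 (+); new bracket [0, 1]
m = 0.5, h(m) = -1.125 (−); new bracket [0, 0.5]
m = 0.25, h(m) = -0.046875 (−); new bracket [0, 0.25]

0.25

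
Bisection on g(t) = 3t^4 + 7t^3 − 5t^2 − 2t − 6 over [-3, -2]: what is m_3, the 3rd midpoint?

m = -2.5, g(m) = -24.4375 (−); new bracket [-3, -2.5]
m = -2.75, g(m) = -12.316406 (−); new bracket [-3, -2.75]
m = -2.875, g(m) = -2.962158 (−); new bracket [-3, -2.875]

-2.875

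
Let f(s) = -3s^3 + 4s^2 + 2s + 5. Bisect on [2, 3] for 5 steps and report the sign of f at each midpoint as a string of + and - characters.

----+

s = 2.5 gives f = -11.875, negative; keep [2, 2.5]
s = 2.25 gives f = -4.421875, negative; keep [2, 2.25]
s = 2.125 gives f = -1.474609, negative; keep [2, 2.125]
s = 2.0625 gives f = -0.1804, negative; keep [2, 2.0625]
s = 2.03125 gives f = 0.4237, positive; keep [2.03125, 2.0625]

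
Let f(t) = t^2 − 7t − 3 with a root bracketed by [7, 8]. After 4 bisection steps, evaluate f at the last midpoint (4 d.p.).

f(7.5) = 0.75 > 0, so the root lies in [7, 7.5]
f(7.25) = -1.1875 < 0, so the root lies in [7.25, 7.5]
f(7.375) = -0.234375 < 0, so the root lies in [7.375, 7.5]
f(7.4375) = 0.2539 > 0, so the root lies in [7.375, 7.4375]

0.2539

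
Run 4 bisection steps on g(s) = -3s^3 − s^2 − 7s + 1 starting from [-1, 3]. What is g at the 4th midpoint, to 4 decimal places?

-0.8594

g(1) = -10 < 0, so the root lies in [-1, 1]
g(0) = 1 > 0, so the root lies in [0, 1]
g(0.5) = -3.125 < 0, so the root lies in [0, 0.5]
g(0.25) = -0.8594 < 0, so the root lies in [0, 0.25]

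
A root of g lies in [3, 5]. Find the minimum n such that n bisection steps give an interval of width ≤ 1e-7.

Width after n steps is 2/2^n. Need 2^n ≥ 2/1e-7 = 20000000.
2^24 = 16777216 < 20000000 ≤ 2^25 = 33554432, so n = 25.

25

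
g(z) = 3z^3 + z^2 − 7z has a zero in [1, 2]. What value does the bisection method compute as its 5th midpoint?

g(1.5) = 1.875 > 0, so the root lies in [1, 1.5]
g(1.25) = -1.328125 < 0, so the root lies in [1.25, 1.5]
g(1.375) = 0.064453 > 0, so the root lies in [1.25, 1.375]
g(1.3125) = -0.6819 < 0, so the root lies in [1.3125, 1.375]
g(1.34375) = -0.3215 < 0, so the root lies in [1.34375, 1.375]

1.34375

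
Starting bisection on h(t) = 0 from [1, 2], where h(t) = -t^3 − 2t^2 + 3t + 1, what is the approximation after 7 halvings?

m = 1.5, h(m) = -2.375 (−); new bracket [1, 1.5]
m = 1.25, h(m) = -0.328125 (−); new bracket [1, 1.25]
m = 1.125, h(m) = 0.419922 (+); new bracket [1.125, 1.25]
m = 1.1875, h(m) = 0.0676 (+); new bracket [1.1875, 1.25]
m = 1.21875, h(m) = -0.1247 (−); new bracket [1.1875, 1.21875]
m = 1.203125, h(m) = -0.0272 (−); new bracket [1.1875, 1.203125]
m = 1.1953125, h(m) = 0.0206 (+); new bracket [1.1953125, 1.203125]

1.1953125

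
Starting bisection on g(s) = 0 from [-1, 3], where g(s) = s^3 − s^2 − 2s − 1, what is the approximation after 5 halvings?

midpoint 1: g = -3 < 0 → [1, 3]
midpoint 2: g = -1 < 0 → [2, 3]
midpoint 2.5: g = 3.375 > 0 → [2, 2.5]
midpoint 2.25: g = 0.8281 > 0 → [2, 2.25]
midpoint 2.125: g = -0.1699 < 0 → [2.125, 2.25]

2.125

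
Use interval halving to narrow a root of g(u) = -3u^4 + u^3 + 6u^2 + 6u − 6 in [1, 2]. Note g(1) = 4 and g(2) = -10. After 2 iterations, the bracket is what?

[1.75, 2]

midpoint 1.5: g = 4.6875 > 0 → [1.5, 2]
midpoint 1.75: g = 0.097656 > 0 → [1.75, 2]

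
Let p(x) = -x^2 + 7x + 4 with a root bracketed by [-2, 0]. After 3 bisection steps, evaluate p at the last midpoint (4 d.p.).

midpoint -1: p = -4 < 0 → [-1, 0]
midpoint -0.5: p = 0.25 > 0 → [-1, -0.5]
midpoint -0.75: p = -1.8125 < 0 → [-0.75, -0.5]

-1.8125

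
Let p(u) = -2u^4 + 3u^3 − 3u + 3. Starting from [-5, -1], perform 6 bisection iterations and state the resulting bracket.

[-1.125, -1.0625]

p(-3) = -231 < 0, so the root lies in [-3, -1]
p(-2) = -47 < 0, so the root lies in [-2, -1]
p(-1.5) = -12.75 < 0, so the root lies in [-1.5, -1]
p(-1.25) = -3.9922 < 0, so the root lies in [-1.25, -1]
p(-1.125) = -1.1001 < 0, so the root lies in [-1.125, -1]
p(-1.0625) = 0.0403 > 0, so the root lies in [-1.125, -1.0625]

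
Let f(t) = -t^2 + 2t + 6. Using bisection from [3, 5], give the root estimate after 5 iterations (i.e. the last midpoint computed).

3.6875

f(4) = -2 < 0, so the root lies in [3, 4]
f(3.5) = 0.75 > 0, so the root lies in [3.5, 4]
f(3.75) = -0.5625 < 0, so the root lies in [3.5, 3.75]
f(3.625) = 0.1094 > 0, so the root lies in [3.625, 3.75]
f(3.6875) = -0.2227 < 0, so the root lies in [3.625, 3.6875]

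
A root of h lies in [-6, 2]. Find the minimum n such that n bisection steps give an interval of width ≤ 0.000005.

Width after n steps is 8/2^n. Need 2^n ≥ 8/0.000005 = 1600000.
2^20 = 1048576 < 1600000 ≤ 2^21 = 2097152, so n = 21.

21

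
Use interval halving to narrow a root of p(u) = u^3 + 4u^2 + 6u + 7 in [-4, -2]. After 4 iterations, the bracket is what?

midpoint -3: p = -2 < 0 → [-3, -2]
midpoint -2.5: p = 1.375 > 0 → [-3, -2.5]
midpoint -2.75: p = -0.046875 < 0 → [-2.75, -2.5]
midpoint -2.625: p = 0.7246 > 0 → [-2.75, -2.625]

[-2.75, -2.625]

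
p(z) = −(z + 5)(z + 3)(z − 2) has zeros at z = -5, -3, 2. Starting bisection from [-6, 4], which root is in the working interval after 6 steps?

2

p(-1) = 24 > 0, so the root lies in [-1, 4]
p(1.5) = 14.625 > 0, so the root lies in [1.5, 4]
p(2.75) = -33.421875 < 0, so the root lies in [1.5, 2.75]
p(2.125) = -4.5645 < 0, so the root lies in [1.5, 2.125]
p(1.8125) = 6.1472 > 0, so the root lies in [1.8125, 2.125]
p(1.96875) = 1.0821 > 0, so the root lies in [1.96875, 2.125]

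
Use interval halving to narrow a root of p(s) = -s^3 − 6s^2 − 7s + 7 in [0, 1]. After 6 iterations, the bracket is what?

midpoint 0.5: p = 1.875 > 0 → [0.5, 1]
midpoint 0.75: p = -2.046875 < 0 → [0.5, 0.75]
midpoint 0.625: p = 0.037109 > 0 → [0.625, 0.75]
midpoint 0.6875: p = -0.9734 < 0 → [0.625, 0.6875]
midpoint 0.65625: p = -0.4604 < 0 → [0.625, 0.65625]
midpoint 0.640625: p = -0.2097 < 0 → [0.625, 0.640625]

[0.625, 0.640625]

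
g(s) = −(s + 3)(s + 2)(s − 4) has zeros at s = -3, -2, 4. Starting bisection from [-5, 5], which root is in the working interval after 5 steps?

4

s = 0 gives g = 24, positive; keep [0, 5]
s = 2.5 gives g = 37.125, positive; keep [2.5, 5]
s = 3.75 gives g = 9.703125, positive; keep [3.75, 5]
s = 4.375 gives g = -17.6309, negative; keep [3.75, 4.375]
s = 4.0625 gives g = -2.676, negative; keep [3.75, 4.0625]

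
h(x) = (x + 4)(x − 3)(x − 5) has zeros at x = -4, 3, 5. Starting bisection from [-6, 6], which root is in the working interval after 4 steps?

-4

midpoint 0: h = 60 > 0 → [-6, 0]
midpoint -3: h = 48 > 0 → [-6, -3]
midpoint -4.5: h = -35.625 < 0 → [-4.5, -3]
midpoint -3.75: h = 14.7656 > 0 → [-4.5, -3.75]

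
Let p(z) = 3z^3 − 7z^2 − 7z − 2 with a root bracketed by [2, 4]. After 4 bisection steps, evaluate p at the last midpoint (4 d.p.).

midpoint 3: p = -5 < 0 → [3, 4]
midpoint 3.5: p = 16.375 > 0 → [3, 3.5]
midpoint 3.25: p = 4.296875 > 0 → [3, 3.25]
midpoint 3.125: p = -0.6816 < 0 → [3.125, 3.25]

-0.6816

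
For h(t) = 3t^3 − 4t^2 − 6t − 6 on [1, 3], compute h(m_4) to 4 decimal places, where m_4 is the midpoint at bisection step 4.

h(2) = -10 < 0, so the root lies in [2, 3]
h(2.5) = 0.875 > 0, so the root lies in [2, 2.5]
h(2.25) = -5.578125 < 0, so the root lies in [2.25, 2.5]
h(2.375) = -2.623 < 0, so the root lies in [2.375, 2.5]

-2.6230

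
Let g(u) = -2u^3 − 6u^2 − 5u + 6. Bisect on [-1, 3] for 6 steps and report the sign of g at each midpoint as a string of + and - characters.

u = 1 gives g = -7, negative; keep [-1, 1]
u = 0 gives g = 6, positive; keep [0, 1]
u = 0.5 gives g = 1.75, positive; keep [0.5, 1]
u = 0.75 gives g = -1.9688, negative; keep [0.5, 0.75]
u = 0.625 gives g = 0.043, positive; keep [0.625, 0.75]
u = 0.6875 gives g = -0.9233, negative; keep [0.625, 0.6875]

-++-+-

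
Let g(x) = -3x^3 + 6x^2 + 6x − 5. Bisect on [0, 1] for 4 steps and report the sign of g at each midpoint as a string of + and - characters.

g(0.5) = -0.875 < 0, so the root lies in [0.5, 1]
g(0.75) = 1.609375 > 0, so the root lies in [0.5, 0.75]
g(0.625) = 0.361328 > 0, so the root lies in [0.5, 0.625]
g(0.5625) = -0.2605 < 0, so the root lies in [0.5625, 0.625]

-++-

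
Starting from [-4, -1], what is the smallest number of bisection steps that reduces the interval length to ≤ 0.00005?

16

Width after n steps is 3/2^n. Need 2^n ≥ 3/0.00005 = 60000.
2^15 = 32768 < 60000 ≤ 2^16 = 65536, so n = 16.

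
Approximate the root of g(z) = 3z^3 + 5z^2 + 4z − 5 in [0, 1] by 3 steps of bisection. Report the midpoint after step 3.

g(0.5) = -1.375 < 0, so the root lies in [0.5, 1]
g(0.75) = 2.078125 > 0, so the root lies in [0.5, 0.75]
g(0.625) = 0.185547 > 0, so the root lies in [0.5, 0.625]

0.625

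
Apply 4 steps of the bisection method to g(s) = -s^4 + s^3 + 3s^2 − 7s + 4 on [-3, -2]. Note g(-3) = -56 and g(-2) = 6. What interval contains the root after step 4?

[-2.25, -2.1875]

s = -2.5 gives g = -14.4375, negative; keep [-2.5, -2]
s = -2.25 gives g = -2.082031, negative; keep [-2.25, -2]
s = -2.125 gives g = 2.435303, positive; keep [-2.25, -2.125]
s = -2.1875 gives g = 0.3027, positive; keep [-2.25, -2.1875]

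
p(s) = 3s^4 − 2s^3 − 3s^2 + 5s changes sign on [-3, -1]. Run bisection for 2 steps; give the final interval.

[-1.5, -1]

m = -2, p(m) = 42 (+); new bracket [-2, -1]
m = -1.5, p(m) = 7.6875 (+); new bracket [-1.5, -1]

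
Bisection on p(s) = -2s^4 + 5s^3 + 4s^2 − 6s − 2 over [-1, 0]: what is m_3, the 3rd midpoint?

m = -0.5, p(m) = 1.25 (+); new bracket [-0.5, 0]
m = -0.25, p(m) = -0.335938 (−); new bracket [-0.5, -0.25]
m = -0.375, p(m) = 0.509277 (+); new bracket [-0.375, -0.25]

-0.375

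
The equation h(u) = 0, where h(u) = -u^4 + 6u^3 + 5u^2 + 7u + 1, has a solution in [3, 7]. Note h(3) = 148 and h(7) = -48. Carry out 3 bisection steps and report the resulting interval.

[6.5, 7]

h(5) = 286 > 0, so the root lies in [5, 7]
h(6) = 223 > 0, so the root lies in [6, 7]
h(6.5) = 120.4375 > 0, so the root lies in [6.5, 7]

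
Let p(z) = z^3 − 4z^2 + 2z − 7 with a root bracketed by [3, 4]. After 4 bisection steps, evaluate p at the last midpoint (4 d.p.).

-0.0940

midpoint 3.5: p = -6.125 < 0 → [3.5, 4]
midpoint 3.75: p = -3.015625 < 0 → [3.75, 4]
midpoint 3.875: p = -1.126953 < 0 → [3.875, 4]
midpoint 3.9375: p = -0.094 < 0 → [3.9375, 4]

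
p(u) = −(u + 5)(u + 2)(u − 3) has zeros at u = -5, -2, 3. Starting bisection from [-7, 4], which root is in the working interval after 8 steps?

3

p(-1.5) = 7.875 > 0, so the root lies in [-1.5, 4]
p(1.25) = 35.546875 > 0, so the root lies in [1.25, 4]
p(2.625) = 13.224609 > 0, so the root lies in [2.625, 4]
p(3.3125) = -13.8 < 0, so the root lies in [2.625, 3.3125]
p(2.96875) = 1.2373 > 0, so the root lies in [2.96875, 3.3125]
p(3.140625) = -5.8849 < 0, so the root lies in [2.96875, 3.140625]
p(3.0546875) = -2.2265 < 0, so the root lies in [2.96875, 3.0546875]
p(3.01171875) = -0.4705 < 0, so the root lies in [2.96875, 3.01171875]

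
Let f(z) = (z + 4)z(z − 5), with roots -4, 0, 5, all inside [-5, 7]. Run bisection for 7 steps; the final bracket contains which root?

5

m = 1, f(m) = -20 (−); new bracket [1, 7]
m = 4, f(m) = -32 (−); new bracket [4, 7]
m = 5.5, f(m) = 26.125 (+); new bracket [4, 5.5]
m = 4.75, f(m) = -10.3906 (−); new bracket [4.75, 5.5]
m = 5.125, f(m) = 5.8457 (+); new bracket [4.75, 5.125]
m = 4.9375, f(m) = -2.7581 (−); new bracket [4.9375, 5.125]
m = 5.03125, f(m) = 1.42 (+); new bracket [4.9375, 5.03125]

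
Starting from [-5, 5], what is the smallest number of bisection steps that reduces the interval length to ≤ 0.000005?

Width after n steps is 10/2^n. Need 2^n ≥ 10/0.000005 = 2000000.
2^20 = 1048576 < 2000000 ≤ 2^21 = 2097152, so n = 21.

21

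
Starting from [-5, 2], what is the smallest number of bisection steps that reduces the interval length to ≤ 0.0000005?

24

Width after n steps is 7/2^n. Need 2^n ≥ 7/0.0000005 = 14000000.
2^23 = 8388608 < 14000000 ≤ 2^24 = 16777216, so n = 24.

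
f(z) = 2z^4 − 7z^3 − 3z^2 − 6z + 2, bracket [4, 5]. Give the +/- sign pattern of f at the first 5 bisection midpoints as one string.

++++-

z = 4.5 gives f = 96.5, positive; keep [4, 4.5]
z = 4.25 gives f = 37.460938, positive; keep [4, 4.25]
z = 4.125 gives f = 13.939941, positive; keep [4, 4.125]
z = 4.0625 gives f = 3.5413, positive; keep [4, 4.0625]
z = 4.03125 gives f = -1.3342, negative; keep [4.03125, 4.0625]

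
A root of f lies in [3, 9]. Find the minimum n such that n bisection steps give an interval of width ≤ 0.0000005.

Width after n steps is 6/2^n. Need 2^n ≥ 6/0.0000005 = 12000000.
2^23 = 8388608 < 12000000 ≤ 2^24 = 16777216, so n = 24.

24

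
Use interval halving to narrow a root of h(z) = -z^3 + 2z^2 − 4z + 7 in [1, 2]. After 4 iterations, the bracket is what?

z = 1.5 gives h = 2.125, positive; keep [1.5, 2]
z = 1.75 gives h = 0.765625, positive; keep [1.75, 2]
z = 1.875 gives h = -0.060547, negative; keep [1.75, 1.875]
z = 1.8125 gives h = 0.366, positive; keep [1.8125, 1.875]

[1.8125, 1.875]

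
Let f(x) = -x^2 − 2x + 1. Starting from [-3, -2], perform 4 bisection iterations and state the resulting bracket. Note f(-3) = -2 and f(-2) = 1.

[-2.4375, -2.375]

midpoint -2.5: f = -0.25 < 0 → [-2.5, -2]
midpoint -2.25: f = 0.4375 > 0 → [-2.5, -2.25]
midpoint -2.375: f = 0.109375 > 0 → [-2.5, -2.375]
midpoint -2.4375: f = -0.0664 < 0 → [-2.4375, -2.375]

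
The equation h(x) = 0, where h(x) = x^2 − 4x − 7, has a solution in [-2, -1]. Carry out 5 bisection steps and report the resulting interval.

[-1.34375, -1.3125]

m = -1.5, h(m) = 1.25 (+); new bracket [-1.5, -1]
m = -1.25, h(m) = -0.4375 (−); new bracket [-1.5, -1.25]
m = -1.375, h(m) = 0.390625 (+); new bracket [-1.375, -1.25]
m = -1.3125, h(m) = -0.0273 (−); new bracket [-1.375, -1.3125]
m = -1.34375, h(m) = 0.1807 (+); new bracket [-1.34375, -1.3125]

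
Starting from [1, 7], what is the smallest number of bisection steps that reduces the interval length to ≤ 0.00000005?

27

Width after n steps is 6/2^n. Need 2^n ≥ 6/0.00000005 = 120000000.
2^26 = 67108864 < 120000000 ≤ 2^27 = 134217728, so n = 27.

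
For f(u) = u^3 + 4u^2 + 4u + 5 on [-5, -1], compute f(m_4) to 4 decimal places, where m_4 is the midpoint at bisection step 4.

m = -3, f(m) = 2 (+); new bracket [-5, -3]
m = -4, f(m) = -11 (−); new bracket [-4, -3]
m = -3.5, f(m) = -2.875 (−); new bracket [-3.5, -3]
m = -3.25, f(m) = -0.0781 (−); new bracket [-3.25, -3]

-0.0781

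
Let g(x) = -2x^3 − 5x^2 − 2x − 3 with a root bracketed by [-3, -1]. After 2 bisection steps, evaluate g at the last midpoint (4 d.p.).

2.0000

x = -2 gives g = -3, negative; keep [-3, -2]
x = -2.5 gives g = 2, positive; keep [-2.5, -2]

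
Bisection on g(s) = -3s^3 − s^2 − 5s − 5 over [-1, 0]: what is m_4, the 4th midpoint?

-0.8125

s = -0.5 gives g = -2.375, negative; keep [-1, -0.5]
s = -0.75 gives g = -0.546875, negative; keep [-1, -0.75]
s = -0.875 gives g = 0.619141, positive; keep [-0.875, -0.75]
s = -0.8125 gives g = 0.0115, positive; keep [-0.8125, -0.75]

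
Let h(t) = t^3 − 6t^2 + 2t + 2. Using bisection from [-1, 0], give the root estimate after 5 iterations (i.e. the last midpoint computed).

-0.40625

t = -0.5 gives h = -0.625, negative; keep [-0.5, 0]
t = -0.25 gives h = 1.109375, positive; keep [-0.5, -0.25]
t = -0.375 gives h = 0.353516, positive; keep [-0.5, -0.375]
t = -0.4375 gives h = -0.1072, negative; keep [-0.4375, -0.375]
t = -0.40625 gives h = 0.1302, positive; keep [-0.4375, -0.40625]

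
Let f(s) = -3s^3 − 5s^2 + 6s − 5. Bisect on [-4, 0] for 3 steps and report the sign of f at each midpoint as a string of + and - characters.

-+-

midpoint -2: f = -13 < 0 → [-4, -2]
midpoint -3: f = 13 > 0 → [-3, -2]
midpoint -2.5: f = -4.375 < 0 → [-3, -2.5]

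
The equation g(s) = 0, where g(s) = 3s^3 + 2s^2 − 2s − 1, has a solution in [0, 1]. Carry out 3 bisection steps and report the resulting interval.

g(0.5) = -1.125 < 0, so the root lies in [0.5, 1]
g(0.75) = -0.109375 < 0, so the root lies in [0.75, 1]
g(0.875) = 0.791016 > 0, so the root lies in [0.75, 0.875]

[0.75, 0.875]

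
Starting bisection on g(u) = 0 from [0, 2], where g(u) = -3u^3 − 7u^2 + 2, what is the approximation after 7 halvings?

m = 1, g(m) = -8 (−); new bracket [0, 1]
m = 0.5, g(m) = -0.125 (−); new bracket [0, 0.5]
m = 0.25, g(m) = 1.515625 (+); new bracket [0.25, 0.5]
m = 0.375, g(m) = 0.8574 (+); new bracket [0.375, 0.5]
m = 0.4375, g(m) = 0.4089 (+); new bracket [0.4375, 0.5]
m = 0.46875, g(m) = 0.1529 (+); new bracket [0.46875, 0.5]
m = 0.484375, g(m) = 0.0167 (+); new bracket [0.484375, 0.5]

0.484375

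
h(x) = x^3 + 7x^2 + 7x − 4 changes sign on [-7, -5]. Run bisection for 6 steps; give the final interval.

h(-6) = -10 < 0, so the root lies in [-6, -5]
h(-5.5) = 2.875 > 0, so the root lies in [-6, -5.5]
h(-5.75) = -2.921875 < 0, so the root lies in [-5.75, -5.5]
h(-5.625) = 0.1309 > 0, so the root lies in [-5.75, -5.625]
h(-5.6875) = -1.3562 < 0, so the root lies in [-5.6875, -5.625]
h(-5.65625) = -0.6029 < 0, so the root lies in [-5.65625, -5.625]

[-5.65625, -5.625]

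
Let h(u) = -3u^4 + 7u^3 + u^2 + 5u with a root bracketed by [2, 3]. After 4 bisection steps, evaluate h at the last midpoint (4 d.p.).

0.0361

midpoint 2.5: h = 10.9375 > 0 → [2.5, 3]
midpoint 2.75: h = -4.683594 < 0 → [2.5, 2.75]
midpoint 2.625: h = 4.188721 > 0 → [2.625, 2.75]
midpoint 2.6875: h = 0.0361 > 0 → [2.6875, 2.75]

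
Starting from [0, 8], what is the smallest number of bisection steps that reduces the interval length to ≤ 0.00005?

Width after n steps is 8/2^n. Need 2^n ≥ 8/0.00005 = 160000.
2^17 = 131072 < 160000 ≤ 2^18 = 262144, so n = 18.

18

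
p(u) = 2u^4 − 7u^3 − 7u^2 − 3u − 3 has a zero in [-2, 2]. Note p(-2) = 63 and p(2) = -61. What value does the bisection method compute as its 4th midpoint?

p(0) = -3 < 0, so the root lies in [-2, 0]
p(-1) = 2 > 0, so the root lies in [-1, 0]
p(-0.5) = -2.25 < 0, so the root lies in [-1, -0.5]
p(-0.75) = -1.1016 < 0, so the root lies in [-1, -0.75]

-0.75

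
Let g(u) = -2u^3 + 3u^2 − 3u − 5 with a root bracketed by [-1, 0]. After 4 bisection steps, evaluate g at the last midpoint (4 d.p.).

0.4907

m = -0.5, g(m) = -2.5 (−); new bracket [-1, -0.5]
m = -0.75, g(m) = -0.21875 (−); new bracket [-1, -0.75]
m = -0.875, g(m) = 1.261719 (+); new bracket [-0.875, -0.75]
m = -0.8125, g(m) = 0.4907 (+); new bracket [-0.8125, -0.75]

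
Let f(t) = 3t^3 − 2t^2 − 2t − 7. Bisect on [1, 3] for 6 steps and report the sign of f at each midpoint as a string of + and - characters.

f(2) = 5 > 0, so the root lies in [1, 2]
f(1.5) = -4.375 < 0, so the root lies in [1.5, 2]
f(1.75) = -0.546875 < 0, so the root lies in [1.75, 2]
f(1.875) = 1.9941 > 0, so the root lies in [1.75, 1.875]
f(1.8125) = 0.6677 > 0, so the root lies in [1.75, 1.8125]
f(1.78125) = 0.0467 > 0, so the root lies in [1.75, 1.78125]

+--+++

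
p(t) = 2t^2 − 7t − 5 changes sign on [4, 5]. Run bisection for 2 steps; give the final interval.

midpoint 4.5: p = 4 > 0 → [4, 4.5]
midpoint 4.25: p = 1.375 > 0 → [4, 4.25]

[4, 4.25]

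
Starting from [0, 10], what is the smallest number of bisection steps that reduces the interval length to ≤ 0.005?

11

Width after n steps is 10/2^n. Need 2^n ≥ 10/0.005 = 2000.
2^10 = 1024 < 2000 ≤ 2^11 = 2048, so n = 11.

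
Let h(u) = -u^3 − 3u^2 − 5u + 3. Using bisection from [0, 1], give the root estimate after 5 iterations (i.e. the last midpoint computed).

0.46875

h(0.5) = -0.375 < 0, so the root lies in [0, 0.5]
h(0.25) = 1.546875 > 0, so the root lies in [0.25, 0.5]
h(0.375) = 0.650391 > 0, so the root lies in [0.375, 0.5]
h(0.4375) = 0.1545 > 0, so the root lies in [0.4375, 0.5]
h(0.46875) = -0.1059 < 0, so the root lies in [0.4375, 0.46875]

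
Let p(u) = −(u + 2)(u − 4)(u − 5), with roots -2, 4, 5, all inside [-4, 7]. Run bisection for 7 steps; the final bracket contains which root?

p(1.5) = -30.625 < 0, so the root lies in [-4, 1.5]
p(-1.25) = -24.609375 < 0, so the root lies in [-4, -1.25]
p(-2.625) = 31.572266 > 0, so the root lies in [-2.625, -1.25]
p(-1.9375) = -2.5745 < 0, so the root lies in [-2.625, -1.9375]
p(-2.28125) = 12.8631 > 0, so the root lies in [-2.28125, -1.9375]
p(-2.109375) = 4.7506 > 0, so the root lies in [-2.109375, -1.9375]
p(-2.0234375) = 0.9915 > 0, so the root lies in [-2.0234375, -1.9375]

-2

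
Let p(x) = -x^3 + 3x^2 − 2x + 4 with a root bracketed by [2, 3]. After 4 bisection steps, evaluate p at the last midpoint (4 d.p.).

-0.1418

midpoint 2.5: p = 2.125 > 0 → [2.5, 3]
midpoint 2.75: p = 0.390625 > 0 → [2.75, 3]
midpoint 2.875: p = -0.716797 < 0 → [2.75, 2.875]
midpoint 2.8125: p = -0.1418 < 0 → [2.75, 2.8125]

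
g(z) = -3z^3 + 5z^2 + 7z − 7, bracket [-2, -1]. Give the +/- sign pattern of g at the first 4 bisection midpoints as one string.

z = -1.5 gives g = 3.875, positive; keep [-1.5, -1]
z = -1.25 gives g = -2.078125, negative; keep [-1.5, -1.25]
z = -1.375 gives g = 0.626953, positive; keep [-1.375, -1.25]
z = -1.3125 gives g = -0.7913, negative; keep [-1.375, -1.3125]

+-+-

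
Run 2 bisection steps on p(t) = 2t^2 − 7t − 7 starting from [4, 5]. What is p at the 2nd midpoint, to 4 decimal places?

-0.6250

m = 4.5, p(m) = 2 (+); new bracket [4, 4.5]
m = 4.25, p(m) = -0.625 (−); new bracket [4.25, 4.5]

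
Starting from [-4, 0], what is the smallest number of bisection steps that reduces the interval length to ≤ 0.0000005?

Width after n steps is 4/2^n. Need 2^n ≥ 4/0.0000005 = 8000000.
2^22 = 4194304 < 8000000 ≤ 2^23 = 8388608, so n = 23.

23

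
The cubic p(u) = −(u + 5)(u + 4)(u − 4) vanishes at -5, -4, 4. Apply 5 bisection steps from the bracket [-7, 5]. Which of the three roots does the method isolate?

4

p(-1) = 60 > 0, so the root lies in [-1, 5]
p(2) = 84 > 0, so the root lies in [2, 5]
p(3.5) = 31.875 > 0, so the root lies in [3.5, 5]
p(4.25) = -19.0781 < 0, so the root lies in [3.5, 4.25]
p(3.875) = 8.7363 > 0, so the root lies in [3.875, 4.25]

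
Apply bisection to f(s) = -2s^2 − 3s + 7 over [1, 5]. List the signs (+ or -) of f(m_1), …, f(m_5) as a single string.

---+-

m = 3, f(m) = -20 (−); new bracket [1, 3]
m = 2, f(m) = -7 (−); new bracket [1, 2]
m = 1.5, f(m) = -2 (−); new bracket [1, 1.5]
m = 1.25, f(m) = 0.125 (+); new bracket [1.25, 1.5]
m = 1.375, f(m) = -0.9062 (−); new bracket [1.25, 1.375]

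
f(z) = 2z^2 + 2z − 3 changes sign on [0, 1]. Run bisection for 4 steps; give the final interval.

midpoint 0.5: f = -1.5 < 0 → [0.5, 1]
midpoint 0.75: f = -0.375 < 0 → [0.75, 1]
midpoint 0.875: f = 0.28125 > 0 → [0.75, 0.875]
midpoint 0.8125: f = -0.0547 < 0 → [0.8125, 0.875]

[0.8125, 0.875]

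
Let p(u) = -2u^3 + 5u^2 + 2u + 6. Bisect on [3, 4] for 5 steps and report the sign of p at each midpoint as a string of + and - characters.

u = 3.5 gives p = -11.5, negative; keep [3, 3.5]
u = 3.25 gives p = -3.34375, negative; keep [3, 3.25]
u = 3.125 gives p = 0.042969, positive; keep [3.125, 3.25]
u = 3.1875 gives p = -1.5952, negative; keep [3.125, 3.1875]
u = 3.15625 gives p = -0.7625, negative; keep [3.125, 3.15625]

--+--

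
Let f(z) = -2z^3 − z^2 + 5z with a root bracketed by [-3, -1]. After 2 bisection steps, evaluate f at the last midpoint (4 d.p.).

-3.0000

z = -2 gives f = 2, positive; keep [-2, -1]
z = -1.5 gives f = -3, negative; keep [-2, -1.5]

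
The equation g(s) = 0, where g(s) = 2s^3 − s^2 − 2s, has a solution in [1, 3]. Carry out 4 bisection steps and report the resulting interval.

[1.25, 1.375]

g(2) = 8 > 0, so the root lies in [1, 2]
g(1.5) = 1.5 > 0, so the root lies in [1, 1.5]
g(1.25) = -0.15625 < 0, so the root lies in [1.25, 1.5]
g(1.375) = 0.5586 > 0, so the root lies in [1.25, 1.375]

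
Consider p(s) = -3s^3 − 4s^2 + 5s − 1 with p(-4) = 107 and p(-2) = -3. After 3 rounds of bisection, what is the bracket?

[-2.25, -2]

p(-3) = 29 > 0, so the root lies in [-3, -2]
p(-2.5) = 8.375 > 0, so the root lies in [-2.5, -2]
p(-2.25) = 1.671875 > 0, so the root lies in [-2.25, -2]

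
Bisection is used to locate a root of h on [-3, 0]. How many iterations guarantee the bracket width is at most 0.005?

10

Width after n steps is 3/2^n. Need 2^n ≥ 3/0.005 = 600.
2^9 = 512 < 600 ≤ 2^10 = 1024, so n = 10.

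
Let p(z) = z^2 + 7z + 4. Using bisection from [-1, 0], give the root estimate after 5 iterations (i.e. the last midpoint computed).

midpoint -0.5: p = 0.75 > 0 → [-1, -0.5]
midpoint -0.75: p = -0.6875 < 0 → [-0.75, -0.5]
midpoint -0.625: p = 0.015625 > 0 → [-0.75, -0.625]
midpoint -0.6875: p = -0.3398 < 0 → [-0.6875, -0.625]
midpoint -0.65625: p = -0.1631 < 0 → [-0.65625, -0.625]

-0.65625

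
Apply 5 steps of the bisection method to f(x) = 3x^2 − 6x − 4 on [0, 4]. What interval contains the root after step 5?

m = 2, f(m) = -4 (−); new bracket [2, 4]
m = 3, f(m) = 5 (+); new bracket [2, 3]
m = 2.5, f(m) = -0.25 (−); new bracket [2.5, 3]
m = 2.75, f(m) = 2.1875 (+); new bracket [2.5, 2.75]
m = 2.625, f(m) = 0.9219 (+); new bracket [2.5, 2.625]

[2.5, 2.625]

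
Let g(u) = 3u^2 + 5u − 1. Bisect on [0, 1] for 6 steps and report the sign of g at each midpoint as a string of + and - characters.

g(0.5) = 2.25 > 0, so the root lies in [0, 0.5]
g(0.25) = 0.4375 > 0, so the root lies in [0, 0.25]
g(0.125) = -0.328125 < 0, so the root lies in [0.125, 0.25]
g(0.1875) = 0.043 > 0, so the root lies in [0.125, 0.1875]
g(0.15625) = -0.1455 < 0, so the root lies in [0.15625, 0.1875]
g(0.171875) = -0.052 < 0, so the root lies in [0.171875, 0.1875]

++-+--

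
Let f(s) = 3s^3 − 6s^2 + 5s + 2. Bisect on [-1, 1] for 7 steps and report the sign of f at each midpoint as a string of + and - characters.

+-+--+-

f(0) = 2 > 0, so the root lies in [-1, 0]
f(-0.5) = -2.375 < 0, so the root lies in [-0.5, 0]
f(-0.25) = 0.328125 > 0, so the root lies in [-0.5, -0.25]
f(-0.375) = -0.877 < 0, so the root lies in [-0.375, -0.25]
f(-0.3125) = -0.24 < 0, so the root lies in [-0.3125, -0.25]
f(-0.28125) = 0.0524 > 0, so the root lies in [-0.3125, -0.28125]
f(-0.296875) = -0.0917 < 0, so the root lies in [-0.296875, -0.28125]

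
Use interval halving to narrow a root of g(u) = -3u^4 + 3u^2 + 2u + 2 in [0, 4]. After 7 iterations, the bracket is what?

[1.34375, 1.375]

midpoint 2: g = -30 < 0 → [0, 2]
midpoint 1: g = 4 > 0 → [1, 2]
midpoint 1.5: g = -3.4375 < 0 → [1, 1.5]
midpoint 1.25: g = 1.8633 > 0 → [1.25, 1.5]
midpoint 1.375: g = -0.3015 < 0 → [1.25, 1.375]
midpoint 1.3125: g = 0.8903 > 0 → [1.3125, 1.375]
midpoint 1.34375: g = 0.3232 > 0 → [1.34375, 1.375]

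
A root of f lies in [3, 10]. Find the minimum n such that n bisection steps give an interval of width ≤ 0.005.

11

Width after n steps is 7/2^n. Need 2^n ≥ 7/0.005 = 1400.
2^10 = 1024 < 1400 ≤ 2^11 = 2048, so n = 11.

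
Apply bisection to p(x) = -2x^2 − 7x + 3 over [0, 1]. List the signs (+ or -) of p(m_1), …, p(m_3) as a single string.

-++

p(0.5) = -1 < 0, so the root lies in [0, 0.5]
p(0.25) = 1.125 > 0, so the root lies in [0.25, 0.5]
p(0.375) = 0.09375 > 0, so the root lies in [0.375, 0.5]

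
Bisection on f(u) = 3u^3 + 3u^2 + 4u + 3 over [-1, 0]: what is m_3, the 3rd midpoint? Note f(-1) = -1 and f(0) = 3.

-0.875

f(-0.5) = 1.375 > 0, so the root lies in [-1, -0.5]
f(-0.75) = 0.421875 > 0, so the root lies in [-1, -0.75]
f(-0.875) = -0.212891 < 0, so the root lies in [-0.875, -0.75]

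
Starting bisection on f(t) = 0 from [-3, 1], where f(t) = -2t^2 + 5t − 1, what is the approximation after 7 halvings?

f(-1) = -8 < 0, so the root lies in [-1, 1]
f(0) = -1 < 0, so the root lies in [0, 1]
f(0.5) = 1 > 0, so the root lies in [0, 0.5]
f(0.25) = 0.125 > 0, so the root lies in [0, 0.25]
f(0.125) = -0.4062 < 0, so the root lies in [0.125, 0.25]
f(0.1875) = -0.1328 < 0, so the root lies in [0.1875, 0.25]
f(0.21875) = -0.002 < 0, so the root lies in [0.21875, 0.25]

0.21875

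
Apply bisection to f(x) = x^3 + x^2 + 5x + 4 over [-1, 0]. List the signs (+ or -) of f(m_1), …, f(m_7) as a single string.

++-+--+

m = -0.5, f(m) = 1.625 (+); new bracket [-1, -0.5]
m = -0.75, f(m) = 0.390625 (+); new bracket [-1, -0.75]
m = -0.875, f(m) = -0.279297 (−); new bracket [-0.875, -0.75]
m = -0.8125, f(m) = 0.0613 (+); new bracket [-0.875, -0.8125]
m = -0.84375, f(m) = -0.1075 (−); new bracket [-0.84375, -0.8125]
m = -0.828125, f(m) = -0.0228 (−); new bracket [-0.828125, -0.8125]
m = -0.8203125, f(m) = 0.0194 (+); new bracket [-0.828125, -0.8203125]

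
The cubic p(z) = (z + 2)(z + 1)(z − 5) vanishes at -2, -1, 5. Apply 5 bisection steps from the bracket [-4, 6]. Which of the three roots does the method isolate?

z = 1 gives p = -24, negative; keep [1, 6]
z = 3.5 gives p = -37.125, negative; keep [3.5, 6]
z = 4.75 gives p = -9.703125, negative; keep [4.75, 6]
z = 5.375 gives p = 17.6309, positive; keep [4.75, 5.375]
z = 5.0625 gives p = 2.676, positive; keep [4.75, 5.0625]

5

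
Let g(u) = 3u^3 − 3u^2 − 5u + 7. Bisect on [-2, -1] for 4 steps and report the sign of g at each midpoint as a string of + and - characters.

-++-

g(-1.5) = -2.375 < 0, so the root lies in [-1.5, -1]
g(-1.25) = 2.703125 > 0, so the root lies in [-1.5, -1.25]
g(-1.375) = 0.404297 > 0, so the root lies in [-1.5, -1.375]
g(-1.4375) = -0.9231 < 0, so the root lies in [-1.4375, -1.375]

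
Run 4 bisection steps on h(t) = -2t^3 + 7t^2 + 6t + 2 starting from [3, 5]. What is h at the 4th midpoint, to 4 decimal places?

-5.2461

midpoint 4: h = 10 > 0 → [4, 5]
midpoint 4.5: h = -11.5 < 0 → [4, 4.5]
midpoint 4.25: h = 0.40625 > 0 → [4.25, 4.5]
midpoint 4.375: h = -5.2461 < 0 → [4.25, 4.375]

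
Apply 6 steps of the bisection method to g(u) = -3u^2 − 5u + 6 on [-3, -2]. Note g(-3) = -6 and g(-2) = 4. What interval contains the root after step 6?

u = -2.5 gives g = -0.25, negative; keep [-2.5, -2]
u = -2.25 gives g = 2.0625, positive; keep [-2.5, -2.25]
u = -2.375 gives g = 0.953125, positive; keep [-2.5, -2.375]
u = -2.4375 gives g = 0.3633, positive; keep [-2.5, -2.4375]
u = -2.46875 gives g = 0.0596, positive; keep [-2.5, -2.46875]
u = -2.484375 gives g = -0.0945, negative; keep [-2.484375, -2.46875]

[-2.484375, -2.46875]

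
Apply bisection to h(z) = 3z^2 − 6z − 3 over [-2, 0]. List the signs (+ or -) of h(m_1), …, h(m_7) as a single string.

h(-1) = 6 > 0, so the root lies in [-1, 0]
h(-0.5) = 0.75 > 0, so the root lies in [-0.5, 0]
h(-0.25) = -1.3125 < 0, so the root lies in [-0.5, -0.25]
h(-0.375) = -0.3281 < 0, so the root lies in [-0.5, -0.375]
h(-0.4375) = 0.1992 > 0, so the root lies in [-0.4375, -0.375]
h(-0.40625) = -0.0674 < 0, so the root lies in [-0.4375, -0.40625]
h(-0.421875) = 0.0652 > 0, so the root lies in [-0.421875, -0.40625]

++--+-+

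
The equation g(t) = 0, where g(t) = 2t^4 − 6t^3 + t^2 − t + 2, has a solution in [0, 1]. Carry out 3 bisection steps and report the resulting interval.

midpoint 0.5: g = 1.125 > 0 → [0.5, 1]
midpoint 0.75: g = -0.085938 < 0 → [0.5, 0.75]
midpoint 0.625: g = 0.605957 > 0 → [0.625, 0.75]

[0.625, 0.75]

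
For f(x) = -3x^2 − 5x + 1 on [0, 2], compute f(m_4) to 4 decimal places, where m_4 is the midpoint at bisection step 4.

0.3281

f(1) = -7 < 0, so the root lies in [0, 1]
f(0.5) = -2.25 < 0, so the root lies in [0, 0.5]
f(0.25) = -0.4375 < 0, so the root lies in [0, 0.25]
f(0.125) = 0.3281 > 0, so the root lies in [0.125, 0.25]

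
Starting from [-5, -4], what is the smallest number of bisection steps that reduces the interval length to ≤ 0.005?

8

Width after n steps is 1/2^n. Need 2^n ≥ 1/0.005 = 200.
2^7 = 128 < 200 ≤ 2^8 = 256, so n = 8.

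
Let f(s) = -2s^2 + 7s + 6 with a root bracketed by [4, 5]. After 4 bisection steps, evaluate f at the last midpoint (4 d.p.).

s = 4.5 gives f = -3, negative; keep [4, 4.5]
s = 4.25 gives f = -0.375, negative; keep [4, 4.25]
s = 4.125 gives f = 0.84375, positive; keep [4.125, 4.25]
s = 4.1875 gives f = 0.2422, positive; keep [4.1875, 4.25]

0.2422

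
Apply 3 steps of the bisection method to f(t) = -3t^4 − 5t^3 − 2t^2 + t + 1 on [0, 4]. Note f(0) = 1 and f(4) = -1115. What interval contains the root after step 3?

[0.5, 1]

t = 2 gives f = -93, negative; keep [0, 2]
t = 1 gives f = -8, negative; keep [0, 1]
t = 0.5 gives f = 0.1875, positive; keep [0.5, 1]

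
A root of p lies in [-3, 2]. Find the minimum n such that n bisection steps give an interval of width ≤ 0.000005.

20

Width after n steps is 5/2^n. Need 2^n ≥ 5/0.000005 = 1000000.
2^19 = 524288 < 1000000 ≤ 2^20 = 1048576, so n = 20.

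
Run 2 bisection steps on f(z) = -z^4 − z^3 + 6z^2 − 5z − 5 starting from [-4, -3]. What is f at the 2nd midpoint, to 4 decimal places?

m = -3.5, f(m) = -21.1875 (−); new bracket [-3.5, -3]
m = -3.25, f(m) = -2.613281 (−); new bracket [-3.25, -3]

-2.6133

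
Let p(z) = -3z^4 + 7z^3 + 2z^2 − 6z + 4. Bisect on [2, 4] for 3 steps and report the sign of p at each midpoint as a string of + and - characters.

--+

p(3) = -50 < 0, so the root lies in [2, 3]
p(2.5) = -6.3125 < 0, so the root lies in [2, 2.5]
p(2.25) = 3.472656 > 0, so the root lies in [2.25, 2.5]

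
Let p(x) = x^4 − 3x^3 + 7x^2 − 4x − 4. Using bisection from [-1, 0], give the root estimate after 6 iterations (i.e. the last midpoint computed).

p(-0.5) = 0.1875 > 0, so the root lies in [-0.5, 0]
p(-0.25) = -2.511719 < 0, so the root lies in [-0.5, -0.25]
p(-0.375) = -1.337646 < 0, so the root lies in [-0.5, -0.375]
p(-0.4375) = -0.6223 < 0, so the root lies in [-0.5, -0.4375]
p(-0.46875) = -0.2296 < 0, so the root lies in [-0.5, -0.46875]
p(-0.484375) = -0.0242 < 0, so the root lies in [-0.5, -0.484375]

-0.484375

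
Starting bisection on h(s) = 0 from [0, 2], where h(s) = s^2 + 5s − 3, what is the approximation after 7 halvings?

0.546875

midpoint 1: h = 3 > 0 → [0, 1]
midpoint 0.5: h = -0.25 < 0 → [0.5, 1]
midpoint 0.75: h = 1.3125 > 0 → [0.5, 0.75]
midpoint 0.625: h = 0.5156 > 0 → [0.5, 0.625]
midpoint 0.5625: h = 0.1289 > 0 → [0.5, 0.5625]
midpoint 0.53125: h = -0.0615 < 0 → [0.53125, 0.5625]
midpoint 0.546875: h = 0.0334 > 0 → [0.53125, 0.546875]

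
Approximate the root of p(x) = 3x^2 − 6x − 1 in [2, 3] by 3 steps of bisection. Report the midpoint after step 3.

2.125

p(2.5) = 2.75 > 0, so the root lies in [2, 2.5]
p(2.25) = 0.6875 > 0, so the root lies in [2, 2.25]
p(2.125) = -0.203125 < 0, so the root lies in [2.125, 2.25]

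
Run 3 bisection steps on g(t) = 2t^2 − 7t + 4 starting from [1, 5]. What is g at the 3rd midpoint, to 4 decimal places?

-1.0000

t = 3 gives g = 1, positive; keep [1, 3]
t = 2 gives g = -2, negative; keep [2, 3]
t = 2.5 gives g = -1, negative; keep [2.5, 3]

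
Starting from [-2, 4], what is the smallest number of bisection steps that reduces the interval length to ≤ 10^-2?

10

Width after n steps is 6/2^n. Need 2^n ≥ 6/10^-2 = 600.
2^9 = 512 < 600 ≤ 2^10 = 1024, so n = 10.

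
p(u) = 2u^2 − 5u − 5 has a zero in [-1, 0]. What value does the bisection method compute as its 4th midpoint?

p(-0.5) = -2 < 0, so the root lies in [-1, -0.5]
p(-0.75) = -0.125 < 0, so the root lies in [-1, -0.75]
p(-0.875) = 0.90625 > 0, so the root lies in [-0.875, -0.75]
p(-0.8125) = 0.3828 > 0, so the root lies in [-0.8125, -0.75]

-0.8125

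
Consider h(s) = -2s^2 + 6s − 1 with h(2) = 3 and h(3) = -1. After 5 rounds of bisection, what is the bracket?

[2.8125, 2.84375]

h(2.5) = 1.5 > 0, so the root lies in [2.5, 3]
h(2.75) = 0.375 > 0, so the root lies in [2.75, 3]
h(2.875) = -0.28125 < 0, so the root lies in [2.75, 2.875]
h(2.8125) = 0.0547 > 0, so the root lies in [2.8125, 2.875]
h(2.84375) = -0.1113 < 0, so the root lies in [2.8125, 2.84375]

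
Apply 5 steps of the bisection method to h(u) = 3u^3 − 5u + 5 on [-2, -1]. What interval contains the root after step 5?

[-1.65625, -1.625]

midpoint -1.5: h = 2.375 > 0 → [-2, -1.5]
midpoint -1.75: h = -2.328125 < 0 → [-1.75, -1.5]
midpoint -1.625: h = 0.251953 > 0 → [-1.75, -1.625]
midpoint -1.6875: h = -0.9788 < 0 → [-1.6875, -1.625]
midpoint -1.65625: h = -0.3488 < 0 → [-1.65625, -1.625]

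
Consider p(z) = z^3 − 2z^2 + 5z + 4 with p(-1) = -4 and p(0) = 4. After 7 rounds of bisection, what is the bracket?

[-0.609375, -0.6015625]

midpoint -0.5: p = 0.875 > 0 → [-1, -0.5]
midpoint -0.75: p = -1.296875 < 0 → [-0.75, -0.5]
midpoint -0.625: p = -0.150391 < 0 → [-0.625, -0.5]
midpoint -0.5625: p = 0.3767 > 0 → [-0.625, -0.5625]
midpoint -0.59375: p = 0.1169 > 0 → [-0.625, -0.59375]
midpoint -0.609375: p = -0.0158 < 0 → [-0.609375, -0.59375]
midpoint -0.6015625: p = 0.0507 > 0 → [-0.609375, -0.6015625]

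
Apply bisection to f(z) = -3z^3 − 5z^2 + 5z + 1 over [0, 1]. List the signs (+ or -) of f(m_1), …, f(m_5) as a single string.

++-+-

z = 0.5 gives f = 1.875, positive; keep [0.5, 1]
z = 0.75 gives f = 0.671875, positive; keep [0.75, 1]
z = 0.875 gives f = -0.462891, negative; keep [0.75, 0.875]
z = 0.8125 gives f = 0.1526, positive; keep [0.8125, 0.875]
z = 0.84375 gives f = -0.1429, negative; keep [0.8125, 0.84375]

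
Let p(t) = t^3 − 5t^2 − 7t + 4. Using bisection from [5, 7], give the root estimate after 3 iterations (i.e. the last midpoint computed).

6.25

midpoint 6: p = -2 < 0 → [6, 7]
midpoint 6.5: p = 21.875 > 0 → [6, 6.5]
midpoint 6.25: p = 9.078125 > 0 → [6, 6.25]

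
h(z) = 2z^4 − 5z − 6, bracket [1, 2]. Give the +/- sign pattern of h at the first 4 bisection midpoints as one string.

h(1.5) = -3.375 < 0, so the root lies in [1.5, 2]
h(1.75) = 4.007812 > 0, so the root lies in [1.5, 1.75]
h(1.625) = -0.179199 < 0, so the root lies in [1.625, 1.75]
h(1.6875) = 1.7808 > 0, so the root lies in [1.625, 1.6875]

-+-+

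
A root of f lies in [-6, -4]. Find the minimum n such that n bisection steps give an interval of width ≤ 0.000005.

19

Width after n steps is 2/2^n. Need 2^n ≥ 2/0.000005 = 400000.
2^18 = 262144 < 400000 ≤ 2^19 = 524288, so n = 19.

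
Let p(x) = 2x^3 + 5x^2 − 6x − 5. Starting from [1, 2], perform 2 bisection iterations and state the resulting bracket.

[1.25, 1.5]

x = 1.5 gives p = 4, positive; keep [1, 1.5]
x = 1.25 gives p = -0.78125, negative; keep [1.25, 1.5]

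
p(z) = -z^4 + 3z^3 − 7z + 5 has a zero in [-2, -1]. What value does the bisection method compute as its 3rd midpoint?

-1.625

z = -1.5 gives p = 0.3125, positive; keep [-2, -1.5]
z = -1.75 gives p = -8.207031, negative; keep [-1.75, -1.5]
z = -1.625 gives p = -3.470947, negative; keep [-1.625, -1.5]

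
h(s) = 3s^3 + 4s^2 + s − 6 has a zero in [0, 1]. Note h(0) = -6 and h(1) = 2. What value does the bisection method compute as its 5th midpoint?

0.90625

m = 0.5, h(m) = -4.125 (−); new bracket [0.5, 1]
m = 0.75, h(m) = -1.734375 (−); new bracket [0.75, 1]
m = 0.875, h(m) = -0.052734 (−); new bracket [0.875, 1]
m = 0.9375, h(m) = 0.925 (+); new bracket [0.875, 0.9375]
m = 0.90625, h(m) = 0.4243 (+); new bracket [0.875, 0.90625]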